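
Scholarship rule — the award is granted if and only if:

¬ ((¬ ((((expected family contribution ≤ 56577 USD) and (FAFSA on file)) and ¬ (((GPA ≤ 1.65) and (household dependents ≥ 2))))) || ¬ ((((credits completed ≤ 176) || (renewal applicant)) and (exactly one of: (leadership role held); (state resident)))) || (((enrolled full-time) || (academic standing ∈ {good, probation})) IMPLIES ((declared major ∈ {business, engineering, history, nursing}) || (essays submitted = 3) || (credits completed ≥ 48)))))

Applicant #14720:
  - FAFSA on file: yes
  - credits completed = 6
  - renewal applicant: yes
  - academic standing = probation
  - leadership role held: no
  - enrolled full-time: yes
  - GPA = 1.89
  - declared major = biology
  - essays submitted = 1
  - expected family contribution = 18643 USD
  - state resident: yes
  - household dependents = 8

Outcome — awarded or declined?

Awarded

Atomic conditions:
  expected family contribution ≤ 56577 USD: 18643 ≤ 56577 is true
  FAFSA on file: yes → true
  GPA ≤ 1.65: 1.89 ≤ 1.65 is false
  household dependents ≥ 2: 8 ≥ 2 is true
  credits completed ≤ 176: 6 ≤ 176 is true
  renewal applicant: yes → true
  leadership role held: no → false
  state resident: yes → true
  enrolled full-time: yes → true
  academic standing ∈ {good, probation}: probation is in the set → true
  declared major ∈ {business, engineering, history, nursing}: biology is not in the set → false
  essays submitted = 3: 1 == 3 is false
  credits completed ≥ 48: 6 ≥ 48 is false
Combine:
[1.1.1.1] true AND true = true
[1.1.1.2.1] false AND true = false
[1.1.1.2] NOT false = true
[1.1.1] true AND true = true
[1.1] NOT true = false
[1.2.1.1] true OR true = true
[1.2.1.2] exactly-one(false, true) = true
[1.2.1] true AND true = true
[1.2] NOT true = false
[1.3.1] true OR true = true
[1.3.2] false OR false OR false = false
[1.3] true → false = false
[1] false OR false OR false = false
[root] NOT false = true
Overall: true → awarded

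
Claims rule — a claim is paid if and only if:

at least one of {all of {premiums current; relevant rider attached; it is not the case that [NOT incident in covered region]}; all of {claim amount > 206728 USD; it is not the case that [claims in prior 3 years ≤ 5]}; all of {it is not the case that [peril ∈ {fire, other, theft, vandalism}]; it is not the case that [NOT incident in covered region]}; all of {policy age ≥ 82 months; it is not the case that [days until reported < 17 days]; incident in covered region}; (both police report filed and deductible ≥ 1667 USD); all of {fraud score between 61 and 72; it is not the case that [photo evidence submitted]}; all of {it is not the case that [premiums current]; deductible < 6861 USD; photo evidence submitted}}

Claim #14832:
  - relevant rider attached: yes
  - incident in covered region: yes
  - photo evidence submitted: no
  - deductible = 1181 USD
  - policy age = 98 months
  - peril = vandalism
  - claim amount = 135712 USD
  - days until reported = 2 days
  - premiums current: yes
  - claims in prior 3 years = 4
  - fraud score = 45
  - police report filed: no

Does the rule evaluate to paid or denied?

Paid

Atomic conditions:
  premiums current: yes → true
  relevant rider attached: yes → true
  NOT incident in covered region: yes → false
  claim amount > 206728 USD: 135712 > 206728 is false
  claims in prior 3 years ≤ 5: 4 ≤ 5 is true
  peril ∈ {fire, other, theft, vandalism}: vandalism is in the set → true
  policy age ≥ 82 months: 98 ≥ 82 is true
  days until reported < 17 days: 2 < 17 is true
  incident in covered region: yes → true
  police report filed: no → false
  deductible ≥ 1667 USD: 1181 ≥ 1667 is false
  fraud score between 61 and 72: 45 in [61, 72] is false
  photo evidence submitted: no → false
  deductible < 6861 USD: 1181 < 6861 is true
Combine:
[1.3] NOT false = true
[1] true AND true AND true = true
[2.2] NOT true = false
[2] false AND false = false
[3.1] NOT true = false
[3.2] NOT false = true
[3] false AND true = false
[4.2] NOT true = false
[4] true AND false AND true = false
[5] false AND false = false
[6.2] NOT false = true
[6] false AND true = false
[7.1] NOT true = false
[7] false AND true AND false = false
[root] true OR false OR false OR false OR false OR false OR false = true
Overall: true → paid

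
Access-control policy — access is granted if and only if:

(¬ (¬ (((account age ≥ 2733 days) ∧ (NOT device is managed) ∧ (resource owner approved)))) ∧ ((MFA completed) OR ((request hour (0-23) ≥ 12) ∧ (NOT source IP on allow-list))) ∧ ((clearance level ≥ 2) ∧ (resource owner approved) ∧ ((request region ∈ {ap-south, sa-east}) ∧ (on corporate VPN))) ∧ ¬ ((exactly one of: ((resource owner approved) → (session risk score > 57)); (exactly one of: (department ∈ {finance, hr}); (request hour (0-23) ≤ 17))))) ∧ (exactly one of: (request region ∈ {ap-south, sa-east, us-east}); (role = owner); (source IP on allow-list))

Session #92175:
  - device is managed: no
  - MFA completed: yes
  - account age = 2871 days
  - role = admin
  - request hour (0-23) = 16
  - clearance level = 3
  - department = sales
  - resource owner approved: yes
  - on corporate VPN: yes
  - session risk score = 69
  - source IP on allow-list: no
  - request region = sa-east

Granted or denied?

Atomic conditions:
  account age ≥ 2733 days: 2871 ≥ 2733 is true
  NOT device is managed: no → true
  resource owner approved: yes → true
  MFA completed: yes → true
  request hour (0-23) ≥ 12: 16 ≥ 12 is true
  NOT source IP on allow-list: no → true
  clearance level ≥ 2: 3 ≥ 2 is true
  request region ∈ {ap-south, sa-east}: sa-east is in the set → true
  on corporate VPN: yes → true
  session risk score > 57: 69 > 57 is true
  department ∈ {finance, hr}: sales is not in the set → false
  request hour (0-23) ≤ 17: 16 ≤ 17 is true
  request region ∈ {ap-south, sa-east, us-east}: sa-east is in the set → true
  role = owner: admin == owner is false
  source IP on allow-list: no → false
Combine:
[1.1.1.1] true AND true AND true = true
[1.1.1] NOT true = false
[1.1] NOT false = true
[1.2.2] true AND true = true
[1.2] true OR true = true
[1.3.3] true AND true = true
[1.3] true AND true AND true = true
[1.4.1.1] true → true = true
[1.4.1.2] exactly-one(false, true) = true
[1.4.1] exactly-one(true, true) = false
[1.4] NOT false = true
[1] true AND true AND true AND true = true
[2] exactly-one(true, false, false) = true
[root] true AND true = true
Overall: true → granted

Granted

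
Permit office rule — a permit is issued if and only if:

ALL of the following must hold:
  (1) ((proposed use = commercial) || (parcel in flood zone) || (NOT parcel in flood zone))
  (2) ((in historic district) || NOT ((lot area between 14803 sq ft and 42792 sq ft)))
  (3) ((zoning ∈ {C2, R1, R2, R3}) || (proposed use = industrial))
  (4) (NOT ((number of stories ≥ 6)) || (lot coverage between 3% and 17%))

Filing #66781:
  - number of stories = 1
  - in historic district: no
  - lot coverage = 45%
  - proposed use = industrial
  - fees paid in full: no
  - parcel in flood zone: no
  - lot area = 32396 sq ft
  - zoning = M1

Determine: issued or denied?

Atomic conditions:
  proposed use = commercial: industrial == commercial is false
  parcel in flood zone: no → false
  NOT parcel in flood zone: no → true
  in historic district: no → false
  lot area between 14803 sq ft and 42792 sq ft: 32396 in [14803, 42792] is true
  zoning ∈ {C2, R1, R2, R3}: M1 is not in the set → false
  proposed use = industrial: industrial == industrial is true
  number of stories ≥ 6: 1 ≥ 6 is false
  lot coverage between 3% and 17%: 45 in [3, 17] is false
Combine:
[1] false OR false OR true = true
[2.2] NOT true = false
[2] false OR false = false
[3] false OR true = true
[4.1] NOT false = true
[4] true OR false = true
[root] true AND false AND true AND true = false
Overall: false → denied

Denied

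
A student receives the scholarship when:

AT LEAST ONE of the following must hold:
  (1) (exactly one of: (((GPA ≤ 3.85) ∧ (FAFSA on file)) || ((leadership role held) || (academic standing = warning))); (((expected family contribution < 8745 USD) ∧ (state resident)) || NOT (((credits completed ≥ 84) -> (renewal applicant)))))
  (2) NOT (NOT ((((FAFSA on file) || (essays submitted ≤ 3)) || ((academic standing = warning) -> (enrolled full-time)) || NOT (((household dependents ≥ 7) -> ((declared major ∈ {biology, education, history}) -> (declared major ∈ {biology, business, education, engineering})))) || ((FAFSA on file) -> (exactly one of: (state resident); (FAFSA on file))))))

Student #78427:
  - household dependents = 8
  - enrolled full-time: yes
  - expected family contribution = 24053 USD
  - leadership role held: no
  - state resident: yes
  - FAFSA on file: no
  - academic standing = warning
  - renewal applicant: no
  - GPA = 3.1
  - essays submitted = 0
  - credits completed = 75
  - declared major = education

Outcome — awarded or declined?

Awarded

Atomic conditions:
  GPA ≤ 3.85: 3.1 ≤ 3.85 is true
  FAFSA on file: no → false
  leadership role held: no → false
  academic standing = warning: warning == warning is true
  expected family contribution < 8745 USD: 24053 < 8745 is false
  state resident: yes → true
  credits completed ≥ 84: 75 ≥ 84 is false
  renewal applicant: no → false
  essays submitted ≤ 3: 0 ≤ 3 is true
  enrolled full-time: yes → true
  household dependents ≥ 7: 8 ≥ 7 is true
  declared major ∈ {biology, education, history}: education is in the set → true
  declared major ∈ {biology, business, education, engineering}: education is in the set → true
Combine:
[1.1.1] true AND false = false
[1.1.2] false OR true = true
[1.1] false OR true = true
[1.2.1] false AND true = false
[1.2.2.1] false → false (antecedent false ⇒ implication holds) = true
[1.2.2] NOT true = false
[1.2] false OR false = false
[1] exactly-one(true, false) = true
[2.1.1.1] false OR true = true
[2.1.1.2] true → true = true
[2.1.1.3.1.2] true → true = true
[2.1.1.3.1] true → true = true
[2.1.1.3] NOT true = false
[2.1.1.4.2] exactly-one(true, false) = true
[2.1.1.4] false → true (antecedent false ⇒ implication holds) = true
[2.1.1] true OR true OR false OR true = true
[2.1] NOT true = false
[2] NOT false = true
[root] true OR true = true
Overall: true → awarded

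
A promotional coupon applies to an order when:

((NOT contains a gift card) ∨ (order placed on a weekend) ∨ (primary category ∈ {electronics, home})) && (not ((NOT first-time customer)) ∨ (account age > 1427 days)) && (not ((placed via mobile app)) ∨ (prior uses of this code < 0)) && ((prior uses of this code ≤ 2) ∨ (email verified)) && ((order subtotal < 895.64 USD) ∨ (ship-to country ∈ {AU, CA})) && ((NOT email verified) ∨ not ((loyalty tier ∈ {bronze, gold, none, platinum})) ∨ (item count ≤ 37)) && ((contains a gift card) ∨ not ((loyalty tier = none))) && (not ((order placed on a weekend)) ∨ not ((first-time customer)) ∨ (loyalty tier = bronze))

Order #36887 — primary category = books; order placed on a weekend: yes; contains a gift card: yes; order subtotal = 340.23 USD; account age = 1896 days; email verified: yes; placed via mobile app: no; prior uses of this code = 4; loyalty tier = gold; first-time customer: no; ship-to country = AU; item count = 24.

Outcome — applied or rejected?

Atomic conditions:
  NOT contains a gift card: yes → false
  order placed on a weekend: yes → true
  primary category ∈ {electronics, home}: books is not in the set → false
  NOT first-time customer: no → true
  account age > 1427 days: 1896 > 1427 is true
  placed via mobile app: no → false
  prior uses of this code < 0: 4 < 0 is false
  prior uses of this code ≤ 2: 4 ≤ 2 is false
  email verified: yes → true
  order subtotal < 895.64 USD: 340.23 < 895.64 is true
  ship-to country ∈ {AU, CA}: AU is in the set → true
  NOT email verified: yes → false
  loyalty tier ∈ {bronze, gold, none, platinum}: gold is in the set → true
  item count ≤ 37: 24 ≤ 37 is true
  contains a gift card: yes → true
  loyalty tier = none: gold == none is false
  first-time customer: no → false
  loyalty tier = bronze: gold == bronze is false
Combine:
[1] false OR true OR false = true
[2.1] NOT true = false
[2] false OR true = true
[3.1] NOT false = true
[3] true OR false = true
[4] false OR true = true
[5] true OR true = true
[6.2] NOT true = false
[6] false OR false OR true = true
[7.2] NOT false = true
[7] true OR true = true
[8.1] NOT true = false
[8.2] NOT false = true
[8] false OR true OR false = true
[root] true AND true AND true AND true AND true AND true AND true AND true = true
Overall: true → applied

Applied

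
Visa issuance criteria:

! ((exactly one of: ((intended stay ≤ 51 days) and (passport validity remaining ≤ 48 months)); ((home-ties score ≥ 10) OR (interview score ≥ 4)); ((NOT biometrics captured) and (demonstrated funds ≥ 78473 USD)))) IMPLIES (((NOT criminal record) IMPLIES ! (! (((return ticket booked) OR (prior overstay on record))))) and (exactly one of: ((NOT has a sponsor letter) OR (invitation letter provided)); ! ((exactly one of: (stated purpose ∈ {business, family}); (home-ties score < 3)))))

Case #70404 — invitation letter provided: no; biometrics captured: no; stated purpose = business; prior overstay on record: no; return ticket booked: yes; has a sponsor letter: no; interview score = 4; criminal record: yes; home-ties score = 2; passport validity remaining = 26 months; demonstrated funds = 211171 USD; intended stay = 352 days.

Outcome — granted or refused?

Atomic conditions:
  intended stay ≤ 51 days: 352 ≤ 51 is false
  passport validity remaining ≤ 48 months: 26 ≤ 48 is true
  home-ties score ≥ 10: 2 ≥ 10 is false
  interview score ≥ 4: 4 ≥ 4 is true
  NOT biometrics captured: no → true
  demonstrated funds ≥ 78473 USD: 211171 ≥ 78473 is true
  NOT criminal record: yes → false
  return ticket booked: yes → true
  prior overstay on record: no → false
  NOT has a sponsor letter: no → true
  invitation letter provided: no → false
  stated purpose ∈ {business, family}: business is in the set → true
  home-ties score < 3: 2 < 3 is true
Combine:
[1.1.1] false AND true = false
[1.1.2] false OR true = true
[1.1.3] true AND true = true
[1.1] exactly-one(false, true, true) = false
[1] NOT false = true
[2.1.2.1.1] true OR false = true
[2.1.2.1] NOT true = false
[2.1.2] NOT false = true
[2.1] false → true (antecedent false ⇒ implication holds) = true
[2.2.1] true OR false = true
[2.2.2.1] exactly-one(true, true) = false
[2.2.2] NOT false = true
[2.2] exactly-one(true, true) = false
[2] true AND false = false
[root] true → false = false
Overall: false → refused

Refused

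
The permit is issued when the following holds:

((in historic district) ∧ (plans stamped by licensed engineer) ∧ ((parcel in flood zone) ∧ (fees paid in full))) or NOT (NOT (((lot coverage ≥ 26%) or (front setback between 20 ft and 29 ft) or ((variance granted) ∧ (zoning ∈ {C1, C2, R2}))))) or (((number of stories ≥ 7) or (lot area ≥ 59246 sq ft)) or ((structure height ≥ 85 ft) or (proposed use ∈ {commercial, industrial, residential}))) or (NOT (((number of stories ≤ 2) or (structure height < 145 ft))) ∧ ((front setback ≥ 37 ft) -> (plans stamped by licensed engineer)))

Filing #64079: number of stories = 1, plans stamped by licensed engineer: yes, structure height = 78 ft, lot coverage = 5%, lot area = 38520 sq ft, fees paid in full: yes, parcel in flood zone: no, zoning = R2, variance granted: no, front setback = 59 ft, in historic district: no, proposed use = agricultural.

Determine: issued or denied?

Denied

Atomic conditions:
  in historic district: no → false
  plans stamped by licensed engineer: yes → true
  parcel in flood zone: no → false
  fees paid in full: yes → true
  lot coverage ≥ 26%: 5 ≥ 26 is false
  front setback between 20 ft and 29 ft: 59 in [20, 29] is false
  variance granted: no → false
  zoning ∈ {C1, C2, R2}: R2 is in the set → true
  number of stories ≥ 7: 1 ≥ 7 is false
  lot area ≥ 59246 sq ft: 38520 ≥ 59246 is false
  structure height ≥ 85 ft: 78 ≥ 85 is false
  proposed use ∈ {commercial, industrial, residential}: agricultural is not in the set → false
  number of stories ≤ 2: 1 ≤ 2 is true
  structure height < 145 ft: 78 < 145 is true
  front setback ≥ 37 ft: 59 ≥ 37 is true
Combine:
[1.3] false AND true = false
[1] false AND true AND false = false
[2.1.1.3] false AND true = false
[2.1.1] false OR false OR false = false
[2.1] NOT false = true
[2] NOT true = false
[3.1] false OR false = false
[3.2] false OR false = false
[3] false OR false = false
[4.1.1] true OR true = true
[4.1] NOT true = false
[4.2] true → true = true
[4] false AND true = false
[root] false OR false OR false OR false = false
Overall: false → denied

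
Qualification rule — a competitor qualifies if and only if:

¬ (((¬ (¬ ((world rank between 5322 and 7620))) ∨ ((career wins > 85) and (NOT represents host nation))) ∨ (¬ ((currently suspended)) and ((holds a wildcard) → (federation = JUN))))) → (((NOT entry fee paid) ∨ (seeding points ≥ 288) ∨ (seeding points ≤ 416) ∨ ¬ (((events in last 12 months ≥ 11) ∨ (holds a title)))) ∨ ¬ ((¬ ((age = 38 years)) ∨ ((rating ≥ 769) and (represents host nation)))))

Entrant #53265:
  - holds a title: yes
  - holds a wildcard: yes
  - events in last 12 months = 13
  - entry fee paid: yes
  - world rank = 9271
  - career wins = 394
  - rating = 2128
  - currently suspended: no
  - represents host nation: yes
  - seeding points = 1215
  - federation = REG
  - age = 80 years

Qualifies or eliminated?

Atomic conditions:
  world rank between 5322 and 7620: 9271 in [5322, 7620] is false
  career wins > 85: 394 > 85 is true
  NOT represents host nation: yes → false
  currently suspended: no → false
  holds a wildcard: yes → true
  federation = JUN: REG == JUN is false
  NOT entry fee paid: yes → false
  seeding points ≥ 288: 1215 ≥ 288 is true
  seeding points ≤ 416: 1215 ≤ 416 is false
  events in last 12 months ≥ 11: 13 ≥ 11 is true
  holds a title: yes → true
  age = 38 years: 80 == 38 is false
  rating ≥ 769: 2128 ≥ 769 is true
  represents host nation: yes → true
Combine:
[1.1.1.1.1] NOT false = true
[1.1.1.1] NOT true = false
[1.1.1.2] true AND false = false
[1.1.1] false OR false = false
[1.1.2.1] NOT false = true
[1.1.2.2] true → false = false
[1.1.2] true AND false = false
[1.1] false OR false = false
[1] NOT false = true
[2.1.4.1] true OR true = true
[2.1.4] NOT true = false
[2.1] false OR true OR false OR false = true
[2.2.1.1] NOT false = true
[2.2.1.2] true AND true = true
[2.2.1] true OR true = true
[2.2] NOT true = false
[2] true OR false = true
[root] true → true = true
Overall: true → qualifies

Qualifies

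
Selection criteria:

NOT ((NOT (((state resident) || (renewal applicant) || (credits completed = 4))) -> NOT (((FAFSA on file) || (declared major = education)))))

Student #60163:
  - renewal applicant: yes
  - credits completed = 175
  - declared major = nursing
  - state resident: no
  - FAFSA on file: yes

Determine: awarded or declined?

Declined

Atomic conditions:
  state resident: no → false
  renewal applicant: yes → true
  credits completed = 4: 175 == 4 is false
  FAFSA on file: yes → true
  declared major = education: nursing == education is false
Combine:
[1.1.1] false OR true OR false = true
[1.1] NOT true = false
[1.2.1] true OR false = true
[1.2] NOT true = false
[1] false → false (antecedent false ⇒ implication holds) = true
[root] NOT true = false
Overall: false → declined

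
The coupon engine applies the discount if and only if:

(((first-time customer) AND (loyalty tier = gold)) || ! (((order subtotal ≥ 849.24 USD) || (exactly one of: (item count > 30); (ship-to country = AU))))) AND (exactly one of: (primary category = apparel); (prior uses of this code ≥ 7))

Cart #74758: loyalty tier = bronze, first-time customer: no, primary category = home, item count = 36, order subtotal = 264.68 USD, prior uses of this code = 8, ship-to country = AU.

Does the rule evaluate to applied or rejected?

Applied

Atomic conditions:
  first-time customer: no → false
  loyalty tier = gold: bronze == gold is false
  order subtotal ≥ 849.24 USD: 264.68 ≥ 849.24 is false
  item count > 30: 36 > 30 is true
  ship-to country = AU: AU == AU is true
  primary category = apparel: home == apparel is false
  prior uses of this code ≥ 7: 8 ≥ 7 is true
Combine:
[1.1] false AND false = false
[1.2.1.2] exactly-one(true, true) = false
[1.2.1] false OR false = false
[1.2] NOT false = true
[1] false OR true = true
[2] exactly-one(false, true) = true
[root] true AND true = true
Overall: true → applied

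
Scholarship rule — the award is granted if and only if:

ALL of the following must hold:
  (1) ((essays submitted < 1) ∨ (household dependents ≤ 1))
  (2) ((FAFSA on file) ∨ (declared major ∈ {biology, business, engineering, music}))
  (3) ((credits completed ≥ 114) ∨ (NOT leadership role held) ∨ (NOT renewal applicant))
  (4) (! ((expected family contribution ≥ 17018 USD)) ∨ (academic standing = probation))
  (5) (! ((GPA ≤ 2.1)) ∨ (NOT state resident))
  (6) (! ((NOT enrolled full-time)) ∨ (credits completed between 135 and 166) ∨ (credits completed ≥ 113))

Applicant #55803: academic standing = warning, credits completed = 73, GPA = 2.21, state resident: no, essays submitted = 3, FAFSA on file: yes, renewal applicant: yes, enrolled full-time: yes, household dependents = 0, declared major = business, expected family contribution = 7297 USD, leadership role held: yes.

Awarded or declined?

Declined

Atomic conditions:
  essays submitted < 1: 3 < 1 is false
  household dependents ≤ 1: 0 ≤ 1 is true
  FAFSA on file: yes → true
  declared major ∈ {biology, business, engineering, music}: business is in the set → true
  credits completed ≥ 114: 73 ≥ 114 is false
  NOT leadership role held: yes → false
  NOT renewal applicant: yes → false
  expected family contribution ≥ 17018 USD: 7297 ≥ 17018 is false
  academic standing = probation: warning == probation is false
  GPA ≤ 2.1: 2.21 ≤ 2.1 is false
  NOT state resident: no → true
  NOT enrolled full-time: yes → false
  credits completed between 135 and 166: 73 in [135, 166] is false
  credits completed ≥ 113: 73 ≥ 113 is false
Combine:
[1] false OR true = true
[2] true OR true = true
[3] false OR false OR false = false
[4.1] NOT false = true
[4] true OR false = true
[5.1] NOT false = true
[5] true OR true = true
[6.1] NOT false = true
[6] true OR false OR false = true
[root] true AND true AND false AND true AND true AND true = false
Overall: false → declined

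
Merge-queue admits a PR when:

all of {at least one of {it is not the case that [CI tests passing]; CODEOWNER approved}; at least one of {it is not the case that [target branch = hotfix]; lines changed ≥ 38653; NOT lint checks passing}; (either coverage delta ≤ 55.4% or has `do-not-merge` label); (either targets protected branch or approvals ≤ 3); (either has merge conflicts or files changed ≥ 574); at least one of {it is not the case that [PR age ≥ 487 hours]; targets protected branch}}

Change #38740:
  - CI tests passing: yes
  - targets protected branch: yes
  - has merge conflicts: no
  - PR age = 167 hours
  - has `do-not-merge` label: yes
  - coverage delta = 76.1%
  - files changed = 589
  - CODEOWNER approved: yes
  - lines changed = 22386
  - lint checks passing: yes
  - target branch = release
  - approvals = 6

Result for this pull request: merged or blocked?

Atomic conditions:
  CI tests passing: yes → true
  CODEOWNER approved: yes → true
  target branch = hotfix: release == hotfix is false
  lines changed ≥ 38653: 22386 ≥ 38653 is false
  NOT lint checks passing: yes → false
  coverage delta ≤ 55.4%: 76.1 ≤ 55.4 is false
  has `do-not-merge` label: yes → true
  targets protected branch: yes → true
  approvals ≤ 3: 6 ≤ 3 is false
  has merge conflicts: no → false
  files changed ≥ 574: 589 ≥ 574 is true
  PR age ≥ 487 hours: 167 ≥ 487 is false
Combine:
[1.1] NOT true = false
[1] false OR true = true
[2.1] NOT false = true
[2] true OR false OR false = true
[3] false OR true = true
[4] true OR false = true
[5] false OR true = true
[6.1] NOT false = true
[6] true OR true = true
[root] true AND true AND true AND true AND true AND true = true
Overall: true → merged

Merged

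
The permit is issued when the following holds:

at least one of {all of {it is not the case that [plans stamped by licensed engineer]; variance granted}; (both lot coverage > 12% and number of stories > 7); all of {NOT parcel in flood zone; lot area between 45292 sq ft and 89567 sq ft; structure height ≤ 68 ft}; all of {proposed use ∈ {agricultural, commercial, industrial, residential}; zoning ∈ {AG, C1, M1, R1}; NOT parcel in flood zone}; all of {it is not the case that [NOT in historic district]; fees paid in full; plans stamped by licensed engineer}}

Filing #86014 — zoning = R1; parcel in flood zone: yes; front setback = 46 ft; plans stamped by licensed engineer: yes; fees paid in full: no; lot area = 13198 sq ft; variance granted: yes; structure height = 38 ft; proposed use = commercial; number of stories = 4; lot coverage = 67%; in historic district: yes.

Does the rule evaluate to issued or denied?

Atomic conditions:
  plans stamped by licensed engineer: yes → true
  variance granted: yes → true
  lot coverage > 12%: 67 > 12 is true
  number of stories > 7: 4 > 7 is false
  NOT parcel in flood zone: yes → false
  lot area between 45292 sq ft and 89567 sq ft: 13198 in [45292, 89567] is false
  structure height ≤ 68 ft: 38 ≤ 68 is true
  proposed use ∈ {agricultural, commercial, industrial, residential}: commercial is in the set → true
  zoning ∈ {AG, C1, M1, R1}: R1 is in the set → true
  NOT in historic district: yes → false
  fees paid in full: no → false
Combine:
[1.1] NOT true = false
[1] false AND true = false
[2] true AND false = false
[3] false AND false AND true = false
[4] true AND true AND false = false
[5.1] NOT false = true
[5] true AND false AND true = false
[root] false OR false OR false OR false OR false = false
Overall: false → denied

Denied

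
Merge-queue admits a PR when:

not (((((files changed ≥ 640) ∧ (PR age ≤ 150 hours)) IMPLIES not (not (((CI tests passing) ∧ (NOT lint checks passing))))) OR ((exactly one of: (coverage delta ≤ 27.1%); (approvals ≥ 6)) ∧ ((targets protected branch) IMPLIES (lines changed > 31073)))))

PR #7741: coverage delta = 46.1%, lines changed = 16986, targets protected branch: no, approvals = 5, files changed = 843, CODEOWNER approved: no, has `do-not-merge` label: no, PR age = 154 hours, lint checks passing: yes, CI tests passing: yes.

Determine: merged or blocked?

Blocked

Atomic conditions:
  files changed ≥ 640: 843 ≥ 640 is true
  PR age ≤ 150 hours: 154 ≤ 150 is false
  CI tests passing: yes → true
  NOT lint checks passing: yes → false
  coverage delta ≤ 27.1%: 46.1 ≤ 27.1 is false
  approvals ≥ 6: 5 ≥ 6 is false
  targets protected branch: no → false
  lines changed > 31073: 16986 > 31073 is false
Combine:
[1.1.1] true AND false = false
[1.1.2.1.1] true AND false = false
[1.1.2.1] NOT false = true
[1.1.2] NOT true = false
[1.1] false → false (antecedent false ⇒ implication holds) = true
[1.2.1] exactly-one(false, false) = false
[1.2.2] false → false (antecedent false ⇒ implication holds) = true
[1.2] false AND true = false
[1] true OR false = true
[root] NOT true = false
Overall: false → blocked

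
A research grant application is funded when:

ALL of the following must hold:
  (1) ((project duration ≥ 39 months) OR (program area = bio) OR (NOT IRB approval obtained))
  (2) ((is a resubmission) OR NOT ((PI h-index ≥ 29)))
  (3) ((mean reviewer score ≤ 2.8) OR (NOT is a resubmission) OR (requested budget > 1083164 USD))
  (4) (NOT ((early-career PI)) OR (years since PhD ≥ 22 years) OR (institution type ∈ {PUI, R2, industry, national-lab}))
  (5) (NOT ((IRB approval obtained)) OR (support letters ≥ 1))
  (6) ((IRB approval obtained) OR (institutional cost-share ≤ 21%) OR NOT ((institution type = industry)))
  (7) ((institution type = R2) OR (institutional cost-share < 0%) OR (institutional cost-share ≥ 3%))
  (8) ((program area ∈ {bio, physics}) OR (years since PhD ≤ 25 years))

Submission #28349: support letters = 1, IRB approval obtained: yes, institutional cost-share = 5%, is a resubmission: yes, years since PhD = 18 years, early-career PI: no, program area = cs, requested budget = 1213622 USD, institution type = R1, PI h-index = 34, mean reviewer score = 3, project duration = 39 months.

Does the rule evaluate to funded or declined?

Funded

Atomic conditions:
  project duration ≥ 39 months: 39 ≥ 39 is true
  program area = bio: cs == bio is false
  NOT IRB approval obtained: yes → false
  is a resubmission: yes → true
  PI h-index ≥ 29: 34 ≥ 29 is true
  mean reviewer score ≤ 2.8: 3 ≤ 2.8 is false
  NOT is a resubmission: yes → false
  requested budget > 1083164 USD: 1213622 > 1083164 is true
  early-career PI: no → false
  years since PhD ≥ 22 years: 18 ≥ 22 is false
  institution type ∈ {PUI, R2, industry, national-lab}: R1 is not in the set → false
  IRB approval obtained: yes → true
  support letters ≥ 1: 1 ≥ 1 is true
  institutional cost-share ≤ 21%: 5 ≤ 21 is true
  institution type = industry: R1 == industry is false
  institution type = R2: R1 == R2 is false
  institutional cost-share < 0%: 5 < 0 is false
  institutional cost-share ≥ 3%: 5 ≥ 3 is true
  program area ∈ {bio, physics}: cs is not in the set → false
  years since PhD ≤ 25 years: 18 ≤ 25 is true
Combine:
[1] true OR false OR false = true
[2.2] NOT true = false
[2] true OR false = true
[3] false OR false OR true = true
[4.1] NOT false = true
[4] true OR false OR false = true
[5.1] NOT true = false
[5] false OR true = true
[6.3] NOT false = true
[6] true OR true OR true = true
[7] false OR false OR true = true
[8] false OR true = true
[root] true AND true AND true AND true AND true AND true AND true AND true = true
Overall: true → funded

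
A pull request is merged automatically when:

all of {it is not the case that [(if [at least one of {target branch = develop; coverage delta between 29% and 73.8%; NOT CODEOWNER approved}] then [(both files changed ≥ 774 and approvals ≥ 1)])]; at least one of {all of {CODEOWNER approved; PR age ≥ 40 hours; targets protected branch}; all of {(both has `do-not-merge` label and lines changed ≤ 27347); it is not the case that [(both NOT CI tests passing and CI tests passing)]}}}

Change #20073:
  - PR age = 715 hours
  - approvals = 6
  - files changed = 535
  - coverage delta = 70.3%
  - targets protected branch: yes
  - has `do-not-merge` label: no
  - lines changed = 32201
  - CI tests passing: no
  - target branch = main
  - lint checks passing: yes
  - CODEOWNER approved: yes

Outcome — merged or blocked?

Atomic conditions:
  target branch = develop: main == develop is false
  coverage delta between 29% and 73.8%: 70.3 in [29, 73.8] is true
  NOT CODEOWNER approved: yes → false
  files changed ≥ 774: 535 ≥ 774 is false
  approvals ≥ 1: 6 ≥ 1 is true
  CODEOWNER approved: yes → true
  PR age ≥ 40 hours: 715 ≥ 40 is true
  targets protected branch: yes → true
  has `do-not-merge` label: no → false
  lines changed ≤ 27347: 32201 ≤ 27347 is false
  NOT CI tests passing: no → true
  CI tests passing: no → false
Combine:
[1.1.1] false OR true OR false = true
[1.1.2] false AND true = false
[1.1] true → false = false
[1] NOT false = true
[2.1] true AND true AND true = true
[2.2.1] false AND false = false
[2.2.2.1] true AND false = false
[2.2.2] NOT false = true
[2.2] false AND true = false
[2] true OR false = true
[root] true AND true = true
Overall: true → merged

Merged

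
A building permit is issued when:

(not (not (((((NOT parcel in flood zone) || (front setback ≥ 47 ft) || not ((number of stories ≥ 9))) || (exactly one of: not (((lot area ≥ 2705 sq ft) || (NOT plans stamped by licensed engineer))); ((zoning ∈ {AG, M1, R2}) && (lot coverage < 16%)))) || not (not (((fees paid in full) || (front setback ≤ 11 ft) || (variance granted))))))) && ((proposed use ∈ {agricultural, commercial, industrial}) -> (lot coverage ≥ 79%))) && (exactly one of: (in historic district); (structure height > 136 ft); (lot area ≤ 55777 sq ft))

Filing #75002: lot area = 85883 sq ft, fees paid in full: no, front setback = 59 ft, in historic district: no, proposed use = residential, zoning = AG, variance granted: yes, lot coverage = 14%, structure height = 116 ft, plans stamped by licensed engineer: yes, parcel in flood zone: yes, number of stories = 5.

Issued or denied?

Atomic conditions:
  NOT parcel in flood zone: yes → false
  front setback ≥ 47 ft: 59 ≥ 47 is true
  number of stories ≥ 9: 5 ≥ 9 is false
  lot area ≥ 2705 sq ft: 85883 ≥ 2705 is true
  NOT plans stamped by licensed engineer: yes → false
  zoning ∈ {AG, M1, R2}: AG is in the set → true
  lot coverage < 16%: 14 < 16 is true
  fees paid in full: no → false
  front setback ≤ 11 ft: 59 ≤ 11 is false
  variance granted: yes → true
  proposed use ∈ {agricultural, commercial, industrial}: residential is not in the set → false
  lot coverage ≥ 79%: 14 ≥ 79 is false
  in historic district: no → false
  structure height > 136 ft: 116 > 136 is false
  lot area ≤ 55777 sq ft: 85883 ≤ 55777 is false
Combine:
[1.1.1.1.1.1.3] NOT false = true
[1.1.1.1.1.1] false OR true OR true = true
[1.1.1.1.1.2.1.1] true OR false = true
[1.1.1.1.1.2.1] NOT true = false
[1.1.1.1.1.2.2] true AND true = true
[1.1.1.1.1.2] exactly-one(false, true) = true
[1.1.1.1.1] true OR true = true
[1.1.1.1.2.1.1] false OR false OR true = true
[1.1.1.1.2.1] NOT true = false
[1.1.1.1.2] NOT false = true
[1.1.1.1] true OR true = true
[1.1.1] NOT true = false
[1.1] NOT false = true
[1.2] false → false (antecedent false ⇒ implication holds) = true
[1] true AND true = true
[2] exactly-one(false, false, false) = false
[root] true AND false = false
Overall: false → denied

Denied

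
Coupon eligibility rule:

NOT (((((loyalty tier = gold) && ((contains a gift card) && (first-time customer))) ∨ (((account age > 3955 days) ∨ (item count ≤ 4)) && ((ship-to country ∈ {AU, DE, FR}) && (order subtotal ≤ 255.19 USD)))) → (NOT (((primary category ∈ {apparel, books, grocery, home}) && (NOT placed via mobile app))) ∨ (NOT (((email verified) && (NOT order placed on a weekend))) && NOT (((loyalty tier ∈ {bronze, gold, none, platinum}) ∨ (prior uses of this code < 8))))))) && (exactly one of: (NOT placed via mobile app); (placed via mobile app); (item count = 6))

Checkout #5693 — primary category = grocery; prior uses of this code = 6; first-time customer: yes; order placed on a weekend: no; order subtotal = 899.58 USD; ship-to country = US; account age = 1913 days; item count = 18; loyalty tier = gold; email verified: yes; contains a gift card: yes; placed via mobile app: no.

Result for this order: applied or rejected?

Applied

Atomic conditions:
  loyalty tier = gold: gold == gold is true
  contains a gift card: yes → true
  first-time customer: yes → true
  account age > 3955 days: 1913 > 3955 is false
  item count ≤ 4: 18 ≤ 4 is false
  ship-to country ∈ {AU, DE, FR}: US is not in the set → false
  order subtotal ≤ 255.19 USD: 899.58 ≤ 255.19 is false
  primary category ∈ {apparel, books, grocery, home}: grocery is in the set → true
  NOT placed via mobile app: no → true
  email verified: yes → true
  NOT order placed on a weekend: no → true
  loyalty tier ∈ {bronze, gold, none, platinum}: gold is in the set → true
  prior uses of this code < 8: 6 < 8 is true
  placed via mobile app: no → false
  item count = 6: 18 == 6 is false
Combine:
[1.1.1.1.2] true AND true = true
[1.1.1.1] true AND true = true
[1.1.1.2.1] false OR false = false
[1.1.1.2.2] false AND false = false
[1.1.1.2] false AND false = false
[1.1.1] true OR false = true
[1.1.2.1.1] true AND true = true
[1.1.2.1] NOT true = false
[1.1.2.2.1.1] true AND true = true
[1.1.2.2.1] NOT true = false
[1.1.2.2.2.1] true OR true = true
[1.1.2.2.2] NOT true = false
[1.1.2.2] false AND false = false
[1.1.2] false OR false = false
[1.1] true → false = false
[1] NOT false = true
[2] exactly-one(true, false, false) = true
[root] true AND true = true
Overall: true → applied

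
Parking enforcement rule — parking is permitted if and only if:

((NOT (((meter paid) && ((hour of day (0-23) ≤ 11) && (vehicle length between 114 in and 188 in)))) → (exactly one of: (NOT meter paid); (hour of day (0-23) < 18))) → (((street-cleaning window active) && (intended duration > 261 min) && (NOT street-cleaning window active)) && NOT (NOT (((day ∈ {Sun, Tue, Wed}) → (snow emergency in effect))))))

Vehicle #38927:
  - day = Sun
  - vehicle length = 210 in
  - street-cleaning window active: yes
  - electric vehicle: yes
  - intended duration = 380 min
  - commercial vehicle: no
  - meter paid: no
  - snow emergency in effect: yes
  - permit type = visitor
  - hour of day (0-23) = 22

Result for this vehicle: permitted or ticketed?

Ticketed

Atomic conditions:
  meter paid: no → false
  hour of day (0-23) ≤ 11: 22 ≤ 11 is false
  vehicle length between 114 in and 188 in: 210 in [114, 188] is false
  NOT meter paid: no → true
  hour of day (0-23) < 18: 22 < 18 is false
  street-cleaning window active: yes → true
  intended duration > 261 min: 380 > 261 is true
  NOT street-cleaning window active: yes → false
  day ∈ {Sun, Tue, Wed}: Sun is in the set → true
  snow emergency in effect: yes → true
Combine:
[1.1.1.2] false AND false = false
[1.1.1] false AND false = false
[1.1] NOT false = true
[1.2] exactly-one(true, false) = true
[1] true → true = true
[2.1] true AND true AND false = false
[2.2.1.1] true → true = true
[2.2.1] NOT true = false
[2.2] NOT false = true
[2] false AND true = false
[root] true → false = false
Overall: false → ticketed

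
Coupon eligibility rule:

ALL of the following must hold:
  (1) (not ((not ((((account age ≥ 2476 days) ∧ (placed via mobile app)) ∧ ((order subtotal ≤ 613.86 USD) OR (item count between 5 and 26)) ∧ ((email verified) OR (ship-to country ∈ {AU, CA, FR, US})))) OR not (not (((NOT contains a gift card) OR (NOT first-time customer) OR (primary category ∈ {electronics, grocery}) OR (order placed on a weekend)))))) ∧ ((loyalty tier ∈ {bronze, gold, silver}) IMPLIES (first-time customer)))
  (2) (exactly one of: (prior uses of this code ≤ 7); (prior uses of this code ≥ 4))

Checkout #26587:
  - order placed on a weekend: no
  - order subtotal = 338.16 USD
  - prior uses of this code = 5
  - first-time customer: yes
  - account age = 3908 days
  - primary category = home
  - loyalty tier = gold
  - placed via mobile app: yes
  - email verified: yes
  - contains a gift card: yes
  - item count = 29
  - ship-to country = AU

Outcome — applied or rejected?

Rejected

Atomic conditions:
  account age ≥ 2476 days: 3908 ≥ 2476 is true
  placed via mobile app: yes → true
  order subtotal ≤ 613.86 USD: 338.16 ≤ 613.86 is true
  item count between 5 and 26: 29 in [5, 26] is false
  email verified: yes → true
  ship-to country ∈ {AU, CA, FR, US}: AU is in the set → true
  NOT contains a gift card: yes → false
  NOT first-time customer: yes → false
  primary category ∈ {electronics, grocery}: home is not in the set → false
  order placed on a weekend: no → false
  loyalty tier ∈ {bronze, gold, silver}: gold is in the set → true
  first-time customer: yes → true
  prior uses of this code ≤ 7: 5 ≤ 7 is true
  prior uses of this code ≥ 4: 5 ≥ 4 is true
Combine:
[1.1.1.1.1.1] true AND true = true
[1.1.1.1.1.2] true OR false = true
[1.1.1.1.1.3] true OR true = true
[1.1.1.1.1] true AND true AND true = true
[1.1.1.1] NOT true = false
[1.1.1.2.1.1] false OR false OR false OR false = false
[1.1.1.2.1] NOT false = true
[1.1.1.2] NOT true = false
[1.1.1] false OR false = false
[1.1] NOT false = true
[1.2] true → true = true
[1] true AND true = true
[2] exactly-one(true, true) = false
[root] true AND false = false
Overall: false → rejected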